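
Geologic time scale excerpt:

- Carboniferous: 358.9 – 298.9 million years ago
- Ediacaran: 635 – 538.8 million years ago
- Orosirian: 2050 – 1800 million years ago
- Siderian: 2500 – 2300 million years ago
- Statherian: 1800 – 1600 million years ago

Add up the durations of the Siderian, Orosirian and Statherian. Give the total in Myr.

Duration is start − end for each: (2500 − 2300) + (2050 − 1800) + (1800 − 1600).
That is 200 + 250 + 200, which totals 650 million years.

650 million years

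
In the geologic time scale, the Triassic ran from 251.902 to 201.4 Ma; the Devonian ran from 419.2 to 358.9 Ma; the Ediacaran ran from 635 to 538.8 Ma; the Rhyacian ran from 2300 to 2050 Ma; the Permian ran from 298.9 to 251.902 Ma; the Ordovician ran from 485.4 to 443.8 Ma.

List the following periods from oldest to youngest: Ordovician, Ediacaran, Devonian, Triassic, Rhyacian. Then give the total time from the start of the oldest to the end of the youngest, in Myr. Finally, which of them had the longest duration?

From the excerpt: Ordovician 485.4–443.8; Ediacaran 635–538.8; Devonian 419.2–358.9; Triassic 251.902–201.4; Rhyacian 2300–2050 (Ma).
Larger Ma is earlier, so the oldest is Rhyacian and the youngest is Triassic; oldest to youngest: Rhyacian, Ediacaran, Ordovician, Devonian, Triassic.
Oldest start 2300 minus youngest end 201.4 gives 2098.6 Myr overall.
Individual lengths (start − end): Devonian 60.3; Rhyacian 250; Triassic 50.502; Ediacaran 96.2; Ordovician 41.6. The largest is Rhyacian at 250 Myr.

Rhyacian → Ediacaran → Ordovician → Devonian → Triassic; total span 2098.6 Myr; longest is Rhyacian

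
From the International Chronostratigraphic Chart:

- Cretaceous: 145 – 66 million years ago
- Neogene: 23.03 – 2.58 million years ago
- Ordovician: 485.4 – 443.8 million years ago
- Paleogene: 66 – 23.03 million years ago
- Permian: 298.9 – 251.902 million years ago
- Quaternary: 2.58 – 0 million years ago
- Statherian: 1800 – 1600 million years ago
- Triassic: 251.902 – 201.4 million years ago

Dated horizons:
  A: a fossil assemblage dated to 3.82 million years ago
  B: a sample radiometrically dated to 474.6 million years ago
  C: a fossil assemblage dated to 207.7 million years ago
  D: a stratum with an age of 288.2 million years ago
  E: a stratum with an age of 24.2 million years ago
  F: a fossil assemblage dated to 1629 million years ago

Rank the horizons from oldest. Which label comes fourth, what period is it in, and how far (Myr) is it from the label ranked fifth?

Sorted oldest-first by Ma: F (1629), B (474.6), D (288.2), C (207.7), E (24.2), A (3.82).
The fourth oldest is C at 207.7 Ma, which lies in 251.902–201.4 Ma: the Triassic.
The fifth oldest is E at 24.2 Ma; separation = |207.7 − 24.2| = 183.5 Myr.

C, in the Triassic; 183.5 million years to E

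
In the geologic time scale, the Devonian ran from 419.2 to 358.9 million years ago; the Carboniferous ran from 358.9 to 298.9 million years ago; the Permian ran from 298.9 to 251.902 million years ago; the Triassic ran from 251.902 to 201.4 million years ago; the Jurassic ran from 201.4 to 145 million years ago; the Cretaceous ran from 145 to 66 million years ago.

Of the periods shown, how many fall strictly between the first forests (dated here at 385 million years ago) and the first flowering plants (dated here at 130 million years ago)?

4

385 Ma sits inside the Devonian (419.2–358.9) and 130 Ma inside the Cretaceous (145–66); neither of those is wholly between the two dates.
The listed periods lying completely between them are Carboniferous, Permian, Triassic, Jurassic — 4 in all.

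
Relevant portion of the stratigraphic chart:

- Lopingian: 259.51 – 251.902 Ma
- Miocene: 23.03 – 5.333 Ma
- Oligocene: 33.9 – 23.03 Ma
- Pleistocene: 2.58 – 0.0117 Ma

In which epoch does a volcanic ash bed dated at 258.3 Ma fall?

258.3 Ma lies between 259.51 and 251.902 Ma, so it falls in the Lopingian.

Lopingian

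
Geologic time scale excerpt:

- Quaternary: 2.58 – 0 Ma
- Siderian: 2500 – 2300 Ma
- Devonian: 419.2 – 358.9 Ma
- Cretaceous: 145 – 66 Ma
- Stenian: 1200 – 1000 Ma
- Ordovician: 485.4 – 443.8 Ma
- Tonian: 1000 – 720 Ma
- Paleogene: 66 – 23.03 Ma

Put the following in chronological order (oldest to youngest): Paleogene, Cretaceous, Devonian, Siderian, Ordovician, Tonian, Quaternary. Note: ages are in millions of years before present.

Read off each span (Ma): Paleogene 66–23.03; Cretaceous 145–66; Devonian 419.2–358.9; Siderian 2500–2300; Ordovician 485.4–443.8; Tonian 1000–720; Quaternary 2.58–0.
Larger Ma is older, so oldest→youngest is Siderian, Tonian, Ordovician, Devonian, Cretaceous, Paleogene, Quaternary.

Siderian, then Tonian, then Ordovician, then Devonian, then Cretaceous, then Paleogene, then Quaternary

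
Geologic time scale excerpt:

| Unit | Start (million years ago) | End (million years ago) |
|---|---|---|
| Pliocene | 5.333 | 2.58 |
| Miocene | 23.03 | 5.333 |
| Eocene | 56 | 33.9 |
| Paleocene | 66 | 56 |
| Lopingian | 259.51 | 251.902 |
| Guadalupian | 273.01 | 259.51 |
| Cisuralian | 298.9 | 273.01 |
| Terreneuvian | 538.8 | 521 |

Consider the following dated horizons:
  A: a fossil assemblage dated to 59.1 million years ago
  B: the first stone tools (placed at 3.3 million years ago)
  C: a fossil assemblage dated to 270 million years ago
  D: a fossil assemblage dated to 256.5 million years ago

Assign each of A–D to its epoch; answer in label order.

A — Paleocene; B — Pliocene; C — Guadalupian; D — Lopingian

Match each age against the start–end ranges in the excerpt: A = 59.1 Ma → Paleocene (66–56); B = 3.3 Ma → Pliocene (5.333–2.58); C = 270 Ma → Guadalupian (273.01–259.51); D = 256.5 Ma → Lopingian (259.51–251.902).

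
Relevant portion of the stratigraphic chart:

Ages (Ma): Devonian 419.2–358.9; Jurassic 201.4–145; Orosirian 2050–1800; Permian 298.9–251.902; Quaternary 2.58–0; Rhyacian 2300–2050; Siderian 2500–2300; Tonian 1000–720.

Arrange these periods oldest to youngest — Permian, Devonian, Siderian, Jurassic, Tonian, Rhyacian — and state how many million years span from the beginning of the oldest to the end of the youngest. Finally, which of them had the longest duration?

Siderian → Rhyacian → Tonian → Devonian → Permian → Jurassic; total span 2355 Myr; longest is Tonian

Start ages (Ma): Siderian 2500, Rhyacian 2300, Tonian 1000, Devonian 419.2, Permian 298.9, Jurassic 201.4.
Ordered oldest to youngest: Siderian, Rhyacian, Tonian, Devonian, Permian, Jurassic.
Span = 2500 − 145 = 2355 Myr.
Durations: Jurassic 56.4, Tonian 280, Devonian 60.3, Rhyacian 250, Siderian 200, Permian 46.998 → longest is Tonian (280 Myr).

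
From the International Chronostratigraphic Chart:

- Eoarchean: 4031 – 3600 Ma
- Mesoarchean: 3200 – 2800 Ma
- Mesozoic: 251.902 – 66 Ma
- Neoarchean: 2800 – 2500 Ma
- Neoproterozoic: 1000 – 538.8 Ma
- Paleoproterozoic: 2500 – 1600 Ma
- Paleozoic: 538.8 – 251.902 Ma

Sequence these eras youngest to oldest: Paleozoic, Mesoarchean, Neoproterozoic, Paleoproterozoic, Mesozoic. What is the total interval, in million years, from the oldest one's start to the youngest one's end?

Start ages (Ma): Mesoarchean 3200, Paleoproterozoic 2500, Neoproterozoic 1000, Paleozoic 538.8, Mesozoic 251.902.
Ordered youngest to oldest: Mesozoic, Paleozoic, Neoproterozoic, Paleoproterozoic, Mesoarchean.
Span = 3200 − 66 = 3134 Myr.

Mesozoic, Paleozoic, Neoproterozoic, Paleoproterozoic, Mesoarchean; total span 3134 Myr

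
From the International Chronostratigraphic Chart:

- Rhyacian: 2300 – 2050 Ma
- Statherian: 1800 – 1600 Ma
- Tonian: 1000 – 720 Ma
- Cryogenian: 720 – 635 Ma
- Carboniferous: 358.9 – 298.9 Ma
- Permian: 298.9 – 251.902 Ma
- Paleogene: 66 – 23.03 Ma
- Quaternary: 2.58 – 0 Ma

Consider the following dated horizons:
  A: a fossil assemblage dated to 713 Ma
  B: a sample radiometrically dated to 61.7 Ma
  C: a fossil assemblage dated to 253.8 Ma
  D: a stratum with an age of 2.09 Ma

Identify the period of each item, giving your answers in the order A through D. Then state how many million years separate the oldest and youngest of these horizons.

A — Cryogenian; B — Paleogene; C — Permian; D — Quaternary; span 710.91 million years

A: 713 Ma lies in 720–635 Ma, so Cryogenian.
B: 61.7 Ma lies in 66–23.03 Ma, so Paleogene.
C: 253.8 Ma lies in 298.9–251.902 Ma, so Permian.
D: 2.09 Ma lies in 2.58–0 Ma, so Quaternary.
Oldest = 713 Ma, youngest = 2.09 Ma → span 710.91 Myr.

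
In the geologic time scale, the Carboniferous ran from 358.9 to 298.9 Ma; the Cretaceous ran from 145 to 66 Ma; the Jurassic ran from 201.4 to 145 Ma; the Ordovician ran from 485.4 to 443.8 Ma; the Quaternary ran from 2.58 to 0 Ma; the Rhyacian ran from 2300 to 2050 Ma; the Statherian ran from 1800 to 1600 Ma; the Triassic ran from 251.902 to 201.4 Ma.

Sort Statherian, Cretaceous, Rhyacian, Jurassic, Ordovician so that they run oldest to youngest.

The oldest of these is Rhyacian (starts 2300 Ma) and the youngest is Cretaceous (ends 66 Ma).
In between, by decreasing start age: Statherian (1800), Ordovician (485.4), Jurassic (201.4).

Rhyacian, then Statherian, then Ordovician, then Jurassic, then Cretaceous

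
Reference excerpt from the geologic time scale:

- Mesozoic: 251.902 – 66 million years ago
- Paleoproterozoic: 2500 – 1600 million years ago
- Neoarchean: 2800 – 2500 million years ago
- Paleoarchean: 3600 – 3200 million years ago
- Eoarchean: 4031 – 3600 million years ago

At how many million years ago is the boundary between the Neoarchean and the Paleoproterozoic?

2500 million years ago

The Neoarchean ends and the Paleoproterozoic begins at 2500 million years ago.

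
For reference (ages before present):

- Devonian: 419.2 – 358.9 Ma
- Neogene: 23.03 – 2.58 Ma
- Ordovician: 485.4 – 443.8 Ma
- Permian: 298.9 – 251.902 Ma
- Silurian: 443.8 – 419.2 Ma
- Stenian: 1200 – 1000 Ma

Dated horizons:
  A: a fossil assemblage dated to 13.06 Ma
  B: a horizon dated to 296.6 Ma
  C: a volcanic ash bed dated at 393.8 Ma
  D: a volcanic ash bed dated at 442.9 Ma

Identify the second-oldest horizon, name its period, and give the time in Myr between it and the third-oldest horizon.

Sorted oldest-first by Ma: D (442.9), C (393.8), B (296.6), A (13.06).
The second oldest is C at 393.8 Ma, which lies in 419.2–358.9 Ma: the Devonian.
The third oldest is B at 296.6 Ma; separation = |393.8 − 296.6| = 97.2 Myr.

C, in the Devonian; 97.2 million years to B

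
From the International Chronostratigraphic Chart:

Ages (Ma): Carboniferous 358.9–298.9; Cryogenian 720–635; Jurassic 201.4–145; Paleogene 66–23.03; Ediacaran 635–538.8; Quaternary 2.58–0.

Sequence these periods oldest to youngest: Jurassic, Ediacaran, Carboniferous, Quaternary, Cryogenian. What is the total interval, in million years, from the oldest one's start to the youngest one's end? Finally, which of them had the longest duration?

Cryogenian → Ediacaran → Carboniferous → Jurassic → Quaternary; total span 720 Myr; longest is Ediacaran

Start ages (Ma): Cryogenian 720, Ediacaran 635, Carboniferous 358.9, Jurassic 201.4, Quaternary 2.58.
Ordered oldest to youngest: Cryogenian, Ediacaran, Carboniferous, Jurassic, Quaternary.
Span = 720 − 0 = 720 Myr.
Durations: Quaternary 2.58, Carboniferous 60, Jurassic 56.4, Cryogenian 85, Ediacaran 96.2 → longest is Ediacaran (96.2 Myr).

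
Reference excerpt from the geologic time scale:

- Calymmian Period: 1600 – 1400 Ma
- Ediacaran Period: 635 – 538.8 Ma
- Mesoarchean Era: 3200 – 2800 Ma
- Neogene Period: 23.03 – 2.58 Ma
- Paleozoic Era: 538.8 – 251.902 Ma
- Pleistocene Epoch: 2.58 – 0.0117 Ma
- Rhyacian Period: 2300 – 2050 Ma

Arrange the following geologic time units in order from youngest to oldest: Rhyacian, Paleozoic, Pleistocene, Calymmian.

The oldest of these is Rhyacian (starts 2300 Ma) and the youngest is Pleistocene (ends 0.0117 Ma).
In between, by decreasing start age: Calymmian (1600), Paleozoic (538.8).
Listing youngest first means reversing that sequence.

Pleistocene, Paleozoic, Calymmian, Rhyacian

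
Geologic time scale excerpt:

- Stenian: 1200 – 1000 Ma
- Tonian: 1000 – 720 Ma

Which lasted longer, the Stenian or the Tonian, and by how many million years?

Stenian: 1200 − 1000 = 200 Myr.
Tonian: 1000 − 720 = 280 Myr.
Difference: 280 − 200 = 80 Myr, so the Tonian was longer.

Tonian, by 80 million years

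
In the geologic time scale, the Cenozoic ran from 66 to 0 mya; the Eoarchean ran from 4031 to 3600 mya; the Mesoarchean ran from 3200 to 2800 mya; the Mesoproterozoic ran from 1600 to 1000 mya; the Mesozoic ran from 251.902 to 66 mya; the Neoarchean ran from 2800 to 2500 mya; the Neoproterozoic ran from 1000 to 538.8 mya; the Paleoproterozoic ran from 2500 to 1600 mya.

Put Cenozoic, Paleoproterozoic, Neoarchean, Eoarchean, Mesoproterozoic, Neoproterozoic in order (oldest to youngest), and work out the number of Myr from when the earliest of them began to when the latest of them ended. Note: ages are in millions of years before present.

From the excerpt: Cenozoic 66–0; Paleoproterozoic 2500–1600; Neoarchean 2800–2500; Eoarchean 4031–3600; Mesoproterozoic 1600–1000; Neoproterozoic 1000–538.8 (Ma).
Larger Ma is earlier, so the oldest is Eoarchean and the youngest is Cenozoic; oldest to youngest: Eoarchean, Neoarchean, Paleoproterozoic, Mesoproterozoic, Neoproterozoic, Cenozoic.
Oldest start 4031 minus youngest end 0 gives 4031 Myr overall.

Eoarchean → Neoarchean → Paleoproterozoic → Mesoproterozoic → Neoproterozoic → Cenozoic; total span 4031 Myr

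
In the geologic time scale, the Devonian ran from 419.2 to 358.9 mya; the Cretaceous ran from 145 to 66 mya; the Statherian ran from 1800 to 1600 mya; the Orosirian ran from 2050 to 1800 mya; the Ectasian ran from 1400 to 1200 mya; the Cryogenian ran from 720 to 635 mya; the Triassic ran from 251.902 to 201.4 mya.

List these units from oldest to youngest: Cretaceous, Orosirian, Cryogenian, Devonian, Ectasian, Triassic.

Orosirian, Ectasian, Cryogenian, Devonian, Triassic, Cretaceous

Sorting by start age (descending Ma, since larger Ma = older): Orosirian began 2050, Ectasian began 1400, Cryogenian began 720, Devonian began 419.2, Triassic began 251.902, Cretaceous began 145.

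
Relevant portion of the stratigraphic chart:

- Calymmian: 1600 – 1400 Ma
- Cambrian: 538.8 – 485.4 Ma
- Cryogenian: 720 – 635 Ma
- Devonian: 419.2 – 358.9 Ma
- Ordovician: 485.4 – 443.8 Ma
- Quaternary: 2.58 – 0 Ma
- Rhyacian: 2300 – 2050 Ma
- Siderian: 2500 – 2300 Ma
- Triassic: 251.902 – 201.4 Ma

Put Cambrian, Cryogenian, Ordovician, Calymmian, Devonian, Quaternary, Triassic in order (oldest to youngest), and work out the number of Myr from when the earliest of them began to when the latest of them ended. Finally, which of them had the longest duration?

Start ages (Ma): Calymmian 1600, Cryogenian 720, Cambrian 538.8, Ordovician 485.4, Devonian 419.2, Triassic 251.902, Quaternary 2.58.
Ordered oldest to youngest: Calymmian, Cryogenian, Cambrian, Ordovician, Devonian, Triassic, Quaternary.
Span = 1600 − 0 = 1600 Myr.
Durations: Devonian 60.3, Ordovician 41.6, Calymmian 200, Cryogenian 85, Quaternary 2.58, Triassic 50.502, Cambrian 53.4 → longest is Calymmian (200 Myr).

Calymmian, Cryogenian, Cambrian, Ordovician, Devonian, Triassic, Quaternary; total span 1600 Myr; longest is Calymmian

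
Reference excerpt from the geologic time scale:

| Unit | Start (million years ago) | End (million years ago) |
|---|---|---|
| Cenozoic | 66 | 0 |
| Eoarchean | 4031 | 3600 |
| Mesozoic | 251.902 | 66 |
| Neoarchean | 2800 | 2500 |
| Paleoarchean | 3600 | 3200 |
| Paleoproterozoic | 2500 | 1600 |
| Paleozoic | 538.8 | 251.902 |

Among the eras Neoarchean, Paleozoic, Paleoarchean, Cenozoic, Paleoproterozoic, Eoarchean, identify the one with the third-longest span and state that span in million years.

Start − end for each: Neoarchean 2800 − 2500 = 300; Paleozoic 538.8 − 251.902 = 286.898; Paleoarchean 3600 − 3200 = 400; Cenozoic 66 − 0 = 66; Paleoproterozoic 2500 − 1600 = 900; Eoarchean 4031 − 3600 = 431.
Ranking these from longest: Paleoproterozoic > Eoarchean > Paleoarchean > Neoarchean > Paleozoic > Cenozoic.
Position 3 in that ranking is Paleoarchean, which lasted 400 Myr.

Paleoarchean, 400 million years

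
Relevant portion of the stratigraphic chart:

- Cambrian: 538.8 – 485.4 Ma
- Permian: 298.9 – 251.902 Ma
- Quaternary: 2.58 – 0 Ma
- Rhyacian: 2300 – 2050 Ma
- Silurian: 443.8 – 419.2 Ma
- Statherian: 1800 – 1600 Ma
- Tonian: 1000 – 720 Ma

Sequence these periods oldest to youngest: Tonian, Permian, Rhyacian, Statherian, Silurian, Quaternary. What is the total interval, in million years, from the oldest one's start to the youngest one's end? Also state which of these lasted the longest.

From the excerpt: Tonian 1000–720; Permian 298.9–251.902; Rhyacian 2300–2050; Statherian 1800–1600; Silurian 443.8–419.2; Quaternary 2.58–0 (Ma).
Larger Ma is earlier, so the oldest is Rhyacian and the youngest is Quaternary; oldest to youngest: Rhyacian, Statherian, Tonian, Silurian, Permian, Quaternary.
Oldest start 2300 minus youngest end 0 gives 2300 Myr overall.
Individual lengths (start − end): Statherian 200; Quaternary 2.58; Rhyacian 250; Permian 46.998; Tonian 280; Silurian 24.6. The largest is Tonian at 280 Myr.

Rhyacian → Statherian → Tonian → Silurian → Permian → Quaternary; total span 2300 Myr; longest is Tonian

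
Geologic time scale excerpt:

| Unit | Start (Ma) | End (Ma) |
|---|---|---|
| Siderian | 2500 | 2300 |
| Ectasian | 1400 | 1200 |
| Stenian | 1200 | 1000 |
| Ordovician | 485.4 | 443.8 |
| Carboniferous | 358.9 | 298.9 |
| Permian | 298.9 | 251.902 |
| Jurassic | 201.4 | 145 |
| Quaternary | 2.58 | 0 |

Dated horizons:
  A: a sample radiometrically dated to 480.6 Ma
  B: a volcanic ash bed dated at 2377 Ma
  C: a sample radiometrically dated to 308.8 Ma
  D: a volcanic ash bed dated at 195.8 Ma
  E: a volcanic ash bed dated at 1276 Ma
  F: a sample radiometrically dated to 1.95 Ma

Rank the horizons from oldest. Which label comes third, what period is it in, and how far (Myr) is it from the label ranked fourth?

A, in the Ordovician; 171.8 million years to C

Larger Ma means older, so oldest first: B 2377 > E 1276 > A 480.6 > C 308.8 > D 195.8 > F 1.95.
Counting 3 along gives A (480.6 Ma); the excerpt puts that inside the Ordovician, 485.4–443.8 Ma.
Next in line is C (308.8 Ma), and 480.6 − 308.8 = 171.8 Myr.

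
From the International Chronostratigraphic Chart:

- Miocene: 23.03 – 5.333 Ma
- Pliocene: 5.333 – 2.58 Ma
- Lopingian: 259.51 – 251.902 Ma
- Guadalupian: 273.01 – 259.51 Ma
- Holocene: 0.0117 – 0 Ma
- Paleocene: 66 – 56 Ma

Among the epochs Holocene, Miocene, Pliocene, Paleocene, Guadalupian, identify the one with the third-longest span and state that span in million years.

Paleocene, 10 million years

Durations: Holocene 0.0117; Miocene 17.697; Pliocene 2.753; Paleocene 10; Guadalupian 13.5 Myr.
Sorted longest-first: Miocene (17.697), Guadalupian (13.5), Paleocene (10), Pliocene (2.753), Holocene (0.0117).
The third longest is Paleocene at 10 Myr.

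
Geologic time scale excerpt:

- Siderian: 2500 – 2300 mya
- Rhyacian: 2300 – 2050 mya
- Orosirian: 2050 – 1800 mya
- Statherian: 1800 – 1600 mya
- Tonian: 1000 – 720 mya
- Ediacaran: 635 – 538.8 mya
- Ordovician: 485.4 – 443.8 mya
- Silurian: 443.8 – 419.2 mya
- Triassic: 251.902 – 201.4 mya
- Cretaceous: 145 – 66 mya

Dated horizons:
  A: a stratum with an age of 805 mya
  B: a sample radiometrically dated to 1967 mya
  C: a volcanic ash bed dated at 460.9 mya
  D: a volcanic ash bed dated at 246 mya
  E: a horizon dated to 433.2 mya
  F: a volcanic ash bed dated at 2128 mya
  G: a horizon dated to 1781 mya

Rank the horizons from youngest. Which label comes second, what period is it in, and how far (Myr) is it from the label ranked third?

E, in the Silurian; 27.7 million years to C

Sorted youngest-first by Ma: D (246), E (433.2), C (460.9), A (805), G (1781), B (1967), F (2128).
The second youngest is E at 433.2 Ma, which lies in 443.8–419.2 Ma: the Silurian.
The third youngest is C at 460.9 Ma; separation = |433.2 − 460.9| = 27.7 Myr.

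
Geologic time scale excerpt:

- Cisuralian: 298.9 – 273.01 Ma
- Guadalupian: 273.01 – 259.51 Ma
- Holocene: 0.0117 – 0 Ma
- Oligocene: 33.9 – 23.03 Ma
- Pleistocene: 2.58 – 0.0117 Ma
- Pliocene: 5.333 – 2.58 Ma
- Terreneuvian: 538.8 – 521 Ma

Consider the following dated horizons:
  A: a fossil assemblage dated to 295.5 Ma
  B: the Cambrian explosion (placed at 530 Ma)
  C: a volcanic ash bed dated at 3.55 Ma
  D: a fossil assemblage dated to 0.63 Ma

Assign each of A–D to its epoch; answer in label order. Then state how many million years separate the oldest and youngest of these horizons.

A: 295.5 Ma lies in 298.9–273.01 Ma, so Cisuralian.
B: 530 Ma lies in 538.8–521 Ma, so Terreneuvian.
C: 3.55 Ma lies in 5.333–2.58 Ma, so Pliocene.
D: 0.63 Ma lies in 2.58–0.0117 Ma, so Pleistocene.
Oldest = 530 Ma, youngest = 0.63 Ma → span 529.37 Myr.

A — Cisuralian; B — Terreneuvian; C — Pliocene; D — Pleistocene; span 529.37 million years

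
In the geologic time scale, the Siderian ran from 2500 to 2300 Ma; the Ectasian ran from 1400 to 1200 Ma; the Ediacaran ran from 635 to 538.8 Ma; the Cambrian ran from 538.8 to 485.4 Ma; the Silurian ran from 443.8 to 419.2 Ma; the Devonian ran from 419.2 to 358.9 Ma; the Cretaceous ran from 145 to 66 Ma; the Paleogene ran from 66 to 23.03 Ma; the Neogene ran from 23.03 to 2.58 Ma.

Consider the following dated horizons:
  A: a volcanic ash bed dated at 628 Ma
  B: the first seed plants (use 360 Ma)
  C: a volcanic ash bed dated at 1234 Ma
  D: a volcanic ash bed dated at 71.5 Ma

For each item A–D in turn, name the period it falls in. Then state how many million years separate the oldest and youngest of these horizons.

A: 628 Ma lies in 635–538.8 Ma, so Ediacaran.
B: 360 Ma lies in 419.2–358.9 Ma, so Devonian.
C: 1234 Ma lies in 1400–1200 Ma, so Ectasian.
D: 71.5 Ma lies in 145–66 Ma, so Cretaceous.
Oldest = 1234 Ma, youngest = 71.5 Ma → span 1162.5 Myr.

A — Ediacaran; B — Devonian; C — Ectasian; D — Cretaceous; span 1162.5 million years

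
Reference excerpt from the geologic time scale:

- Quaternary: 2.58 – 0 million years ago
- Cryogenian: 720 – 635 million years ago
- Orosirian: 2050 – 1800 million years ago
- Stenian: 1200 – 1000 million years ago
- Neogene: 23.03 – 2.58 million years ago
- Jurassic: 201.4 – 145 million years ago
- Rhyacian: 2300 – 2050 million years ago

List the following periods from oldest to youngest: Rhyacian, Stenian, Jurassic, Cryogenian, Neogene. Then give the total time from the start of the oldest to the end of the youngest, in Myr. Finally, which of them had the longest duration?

Start ages (Ma): Rhyacian 2300, Stenian 1200, Cryogenian 720, Jurassic 201.4, Neogene 23.03.
Ordered oldest to youngest: Rhyacian, Stenian, Cryogenian, Jurassic, Neogene.
Span = 2300 − 2.58 = 2297.42 Myr.
Durations: Stenian 200, Cryogenian 85, Rhyacian 250, Neogene 20.45, Jurassic 56.4 → longest is Rhyacian (250 Myr).

Rhyacian, Stenian, Cryogenian, Jurassic, Neogene; total span 2297.42 Myr; longest is Rhyacian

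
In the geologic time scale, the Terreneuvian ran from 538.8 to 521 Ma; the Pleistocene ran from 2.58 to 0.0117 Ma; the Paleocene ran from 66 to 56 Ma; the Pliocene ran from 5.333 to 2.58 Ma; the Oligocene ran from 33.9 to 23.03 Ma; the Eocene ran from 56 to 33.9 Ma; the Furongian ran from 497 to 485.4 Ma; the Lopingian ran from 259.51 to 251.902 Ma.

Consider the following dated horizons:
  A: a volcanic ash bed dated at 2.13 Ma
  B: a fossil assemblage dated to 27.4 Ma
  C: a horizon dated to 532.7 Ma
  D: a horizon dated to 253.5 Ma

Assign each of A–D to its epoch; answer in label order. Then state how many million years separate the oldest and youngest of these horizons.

Match each age against the start–end ranges in the excerpt: A = 2.13 Ma → Pleistocene (2.58–0.0117); B = 27.4 Ma → Oligocene (33.9–23.03); C = 532.7 Ma → Terreneuvian (538.8–521); D = 253.5 Ma → Lopingian (259.51–251.902).
The largest age is 532.7 Ma and the smallest is 2.13 Ma; their difference is 530.57 Myr.

A — Pleistocene; B — Oligocene; C — Terreneuvian; D — Lopingian; span 530.57 million years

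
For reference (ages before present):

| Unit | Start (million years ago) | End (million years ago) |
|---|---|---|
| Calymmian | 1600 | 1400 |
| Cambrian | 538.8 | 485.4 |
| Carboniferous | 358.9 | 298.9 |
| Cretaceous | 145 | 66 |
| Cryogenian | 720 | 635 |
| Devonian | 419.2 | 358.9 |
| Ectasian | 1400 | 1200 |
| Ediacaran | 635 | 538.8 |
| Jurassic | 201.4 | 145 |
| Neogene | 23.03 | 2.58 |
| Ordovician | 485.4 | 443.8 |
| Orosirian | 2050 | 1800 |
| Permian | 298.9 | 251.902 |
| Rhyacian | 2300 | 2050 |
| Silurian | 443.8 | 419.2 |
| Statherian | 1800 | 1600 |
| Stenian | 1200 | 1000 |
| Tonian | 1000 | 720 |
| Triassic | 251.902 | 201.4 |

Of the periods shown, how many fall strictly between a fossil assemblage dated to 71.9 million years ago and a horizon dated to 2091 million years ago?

2091 Ma sits inside the Rhyacian (2300–2050) and 71.9 Ma inside the Cretaceous (145–66); neither of those is wholly between the two dates.
The listed periods lying completely between them are Orosirian, Statherian, Calymmian, Ectasian, Stenian, Tonian, Cryogenian, Ediacaran, Cambrian, Ordovician, Silurian, Devonian, Carboniferous, Permian, Triassic, Jurassic — 16 in all.

16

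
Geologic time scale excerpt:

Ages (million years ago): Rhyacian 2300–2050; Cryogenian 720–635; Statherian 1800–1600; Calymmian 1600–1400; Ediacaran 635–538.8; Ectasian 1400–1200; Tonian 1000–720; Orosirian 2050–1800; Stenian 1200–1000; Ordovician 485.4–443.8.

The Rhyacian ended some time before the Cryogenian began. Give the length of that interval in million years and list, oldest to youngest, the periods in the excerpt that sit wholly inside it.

The Rhyacian closes at 2050 Ma and the Cryogenian opens at 720 Ma, so the interval is 2050 − 720 = 1330 Myr.
A period fits inside if it starts at or after 2050 Ma and ends at or before 720 Ma; oldest first that gives Orosirian, Statherian, Calymmian, Ectasian, Stenian, Tonian.

1330 million years; Orosirian, Statherian, Calymmian, Ectasian, Stenian, Tonian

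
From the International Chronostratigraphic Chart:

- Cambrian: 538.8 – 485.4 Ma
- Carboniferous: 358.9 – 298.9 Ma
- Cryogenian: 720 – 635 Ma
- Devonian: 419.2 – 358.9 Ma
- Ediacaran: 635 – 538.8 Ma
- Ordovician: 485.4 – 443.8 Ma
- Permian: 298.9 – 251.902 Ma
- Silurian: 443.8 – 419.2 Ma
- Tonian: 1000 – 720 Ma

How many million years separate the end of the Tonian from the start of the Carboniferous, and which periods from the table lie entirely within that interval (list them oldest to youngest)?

End of Tonian = 720 Ma; start of Carboniferous = 358.9 Ma.
Gap = 720 − 358.9 = 361.1 Myr.
Periods wholly inside 720–358.9 Ma: Cryogenian (720–635), Ediacaran (635–538.8), Cambrian (538.8–485.4), Ordovician (485.4–443.8), Silurian (443.8–419.2), Devonian (419.2–358.9).

361.1 million years; Cryogenian, Ediacaran, Cambrian, Ordovician, Silurian, Devonian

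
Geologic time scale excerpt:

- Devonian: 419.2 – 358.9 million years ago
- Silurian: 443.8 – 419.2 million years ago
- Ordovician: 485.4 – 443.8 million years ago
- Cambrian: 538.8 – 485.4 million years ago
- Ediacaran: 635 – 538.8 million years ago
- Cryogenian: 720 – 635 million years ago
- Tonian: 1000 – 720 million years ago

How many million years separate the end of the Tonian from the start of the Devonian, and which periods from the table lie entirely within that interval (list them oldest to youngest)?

The Tonian closes at 720 Ma and the Devonian opens at 419.2 Ma, so the interval is 720 − 419.2 = 300.8 Myr.
A period fits inside if it starts at or after 720 Ma and ends at or before 419.2 Ma; oldest first that gives Cryogenian, Ediacaran, Cambrian, Ordovician, Silurian.

300.8 million years; Cryogenian, Ediacaran, Cambrian, Ordovician, Silurian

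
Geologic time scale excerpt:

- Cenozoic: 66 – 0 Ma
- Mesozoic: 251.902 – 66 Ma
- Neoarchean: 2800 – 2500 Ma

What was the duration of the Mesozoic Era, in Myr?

251.902 − 66 = 185.902 million years.

185.902 million years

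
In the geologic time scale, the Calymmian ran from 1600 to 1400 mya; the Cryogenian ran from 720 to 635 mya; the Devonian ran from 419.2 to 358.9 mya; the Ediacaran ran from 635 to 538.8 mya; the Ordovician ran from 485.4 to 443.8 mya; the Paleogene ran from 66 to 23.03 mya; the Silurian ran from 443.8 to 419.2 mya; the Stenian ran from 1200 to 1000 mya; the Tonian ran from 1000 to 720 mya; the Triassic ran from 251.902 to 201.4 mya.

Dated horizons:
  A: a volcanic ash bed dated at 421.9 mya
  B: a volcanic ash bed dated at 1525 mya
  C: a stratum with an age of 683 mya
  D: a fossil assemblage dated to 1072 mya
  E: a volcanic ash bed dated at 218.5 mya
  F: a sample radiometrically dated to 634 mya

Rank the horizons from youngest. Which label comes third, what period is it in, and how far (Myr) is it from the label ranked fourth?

F, in the Ediacaran; 49 million years to C

Smaller Ma means younger, so youngest first: E 218.5 < A 421.9 < F 634 < C 683 < D 1072 < B 1525.
Counting 3 along gives F (634 Ma); the excerpt puts that inside the Ediacaran, 635–538.8 Ma.
Next in line is C (683 Ma), and 683 − 634 = 49 Myr.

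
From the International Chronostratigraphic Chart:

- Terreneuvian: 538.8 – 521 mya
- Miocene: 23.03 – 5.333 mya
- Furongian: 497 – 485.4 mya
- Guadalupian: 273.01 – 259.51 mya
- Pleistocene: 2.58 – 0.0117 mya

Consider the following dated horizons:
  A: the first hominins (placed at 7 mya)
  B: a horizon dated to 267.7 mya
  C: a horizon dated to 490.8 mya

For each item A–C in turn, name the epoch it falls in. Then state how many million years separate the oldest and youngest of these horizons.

A — Miocene; B — Guadalupian; C — Furongian; span 483.8 million years

Match each age against the start–end ranges in the excerpt: A = 7 Ma → Miocene (23.03–5.333); B = 267.7 Ma → Guadalupian (273.01–259.51); C = 490.8 Ma → Furongian (497–485.4).
The largest age is 490.8 Ma and the smallest is 7 Ma; their difference is 483.8 Myr.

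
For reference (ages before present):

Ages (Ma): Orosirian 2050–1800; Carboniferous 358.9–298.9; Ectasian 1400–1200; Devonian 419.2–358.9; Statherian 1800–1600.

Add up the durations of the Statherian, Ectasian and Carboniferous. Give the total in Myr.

Each duration: Statherian = 200; Ectasian = 200; Carboniferous = 60.
Sum: 200 + 200 + 60 = 460 Myr.

460 million years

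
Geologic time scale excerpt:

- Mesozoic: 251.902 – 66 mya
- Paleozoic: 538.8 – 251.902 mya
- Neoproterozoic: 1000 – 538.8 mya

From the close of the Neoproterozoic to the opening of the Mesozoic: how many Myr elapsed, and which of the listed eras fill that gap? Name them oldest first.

End of Neoproterozoic = 538.8 Ma; start of Mesozoic = 251.902 Ma.
Gap = 538.8 − 251.902 = 286.898 Myr.
Eras wholly inside 538.8–251.902 Ma: Paleozoic (538.8–251.902).

286.898 million years; Paleozoic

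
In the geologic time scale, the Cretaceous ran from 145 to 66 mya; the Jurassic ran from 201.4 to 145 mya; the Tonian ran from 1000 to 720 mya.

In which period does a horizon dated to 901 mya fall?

901 Ma lies between 1000 and 720 Ma, so it falls in the Tonian.

Tonian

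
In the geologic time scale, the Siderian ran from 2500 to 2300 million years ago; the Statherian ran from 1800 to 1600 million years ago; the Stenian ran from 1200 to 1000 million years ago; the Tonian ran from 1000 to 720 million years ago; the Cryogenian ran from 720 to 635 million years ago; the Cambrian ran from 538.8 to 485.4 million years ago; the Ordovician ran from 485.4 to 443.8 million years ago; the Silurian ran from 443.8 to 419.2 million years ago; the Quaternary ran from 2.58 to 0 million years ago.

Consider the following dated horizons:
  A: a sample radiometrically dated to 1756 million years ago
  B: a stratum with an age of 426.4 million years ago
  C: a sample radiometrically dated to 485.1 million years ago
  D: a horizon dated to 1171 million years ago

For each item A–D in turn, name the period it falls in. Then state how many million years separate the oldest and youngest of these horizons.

A — Statherian; B — Silurian; C — Ordovician; D — Stenian; span 1329.6 million years

A: 1756 Ma lies in 1800–1600 Ma, so Statherian.
B: 426.4 Ma lies in 443.8–419.2 Ma, so Silurian.
C: 485.1 Ma lies in 485.4–443.8 Ma, so Ordovician.
D: 1171 Ma lies in 1200–1000 Ma, so Stenian.
Oldest = 1756 Ma, youngest = 426.4 Ma → span 1329.6 Myr.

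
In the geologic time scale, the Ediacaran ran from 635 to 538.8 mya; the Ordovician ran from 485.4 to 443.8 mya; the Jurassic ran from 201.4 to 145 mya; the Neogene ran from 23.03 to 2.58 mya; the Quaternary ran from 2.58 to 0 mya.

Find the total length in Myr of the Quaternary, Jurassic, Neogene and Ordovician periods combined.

Duration is start − end for each: (2.58 − 0) + (201.4 − 145) + (23.03 − 2.58) + (485.4 − 443.8).
That is 2.58 + 56.4 + 20.45 + 41.6, which totals 121.03 million years.

121.03 million years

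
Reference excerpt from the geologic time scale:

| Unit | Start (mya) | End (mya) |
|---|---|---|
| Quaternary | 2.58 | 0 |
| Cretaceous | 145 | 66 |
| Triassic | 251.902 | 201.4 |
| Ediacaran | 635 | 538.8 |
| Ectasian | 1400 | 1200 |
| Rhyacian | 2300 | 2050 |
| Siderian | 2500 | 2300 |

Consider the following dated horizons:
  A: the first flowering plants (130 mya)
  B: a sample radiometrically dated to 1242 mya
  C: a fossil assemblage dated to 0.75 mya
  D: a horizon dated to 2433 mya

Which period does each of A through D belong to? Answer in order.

A — Cretaceous; B — Ectasian; C — Quaternary; D — Siderian

A: 130 Ma lies in 145–66 Ma, so Cretaceous.
B: 1242 Ma lies in 1400–1200 Ma, so Ectasian.
C: 0.75 Ma lies in 2.58–0 Ma, so Quaternary.
D: 2433 Ma lies in 2500–2300 Ma, so Siderian.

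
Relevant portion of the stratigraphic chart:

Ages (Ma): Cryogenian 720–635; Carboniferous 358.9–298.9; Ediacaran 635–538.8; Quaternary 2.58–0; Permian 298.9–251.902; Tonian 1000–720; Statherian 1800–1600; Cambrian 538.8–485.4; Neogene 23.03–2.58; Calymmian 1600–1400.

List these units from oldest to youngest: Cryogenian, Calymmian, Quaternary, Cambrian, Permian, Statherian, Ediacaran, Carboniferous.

Statherian, Calymmian, Cryogenian, Ediacaran, Cambrian, Carboniferous, Permian, Quaternary

Read off each span (Ma): Cryogenian 720–635; Calymmian 1600–1400; Quaternary 2.58–0; Cambrian 538.8–485.4; Permian 298.9–251.902; Statherian 1800–1600; Ediacaran 635–538.8; Carboniferous 358.9–298.9.
Larger Ma is older, so oldest→youngest is Statherian, Calymmian, Cryogenian, Ediacaran, Cambrian, Carboniferous, Permian, Quaternary.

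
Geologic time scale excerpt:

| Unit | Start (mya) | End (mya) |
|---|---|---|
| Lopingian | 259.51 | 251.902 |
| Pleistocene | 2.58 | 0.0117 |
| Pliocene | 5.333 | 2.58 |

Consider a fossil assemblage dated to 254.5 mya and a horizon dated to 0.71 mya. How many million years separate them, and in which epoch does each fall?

Elapsed time: 254.5 − 0.71 = 253.79 Myr.
254.5 Ma lies within 259.51–251.902 Ma: Lopingian.
0.71 Ma lies within 2.58–0.0117 Ma: Pleistocene.

253.79 million years apart; the first in the Lopingian, the second in the Pleistocene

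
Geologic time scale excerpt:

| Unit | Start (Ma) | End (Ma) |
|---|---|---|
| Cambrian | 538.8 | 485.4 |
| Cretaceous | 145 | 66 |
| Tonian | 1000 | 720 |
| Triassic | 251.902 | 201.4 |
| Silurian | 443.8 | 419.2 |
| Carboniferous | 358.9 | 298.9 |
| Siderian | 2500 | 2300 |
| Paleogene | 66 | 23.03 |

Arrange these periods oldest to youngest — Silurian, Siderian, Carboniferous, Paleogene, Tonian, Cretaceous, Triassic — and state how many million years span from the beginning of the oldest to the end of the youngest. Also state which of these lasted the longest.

Siderian, Tonian, Silurian, Carboniferous, Triassic, Cretaceous, Paleogene; total span 2476.97 Myr; longest is Tonian

Start ages (Ma): Siderian 2500, Tonian 1000, Silurian 443.8, Carboniferous 358.9, Triassic 251.902, Cretaceous 145, Paleogene 66.
Ordered oldest to youngest: Siderian, Tonian, Silurian, Carboniferous, Triassic, Cretaceous, Paleogene.
Span = 2500 − 23.03 = 2476.97 Myr.
Durations: Silurian 24.6, Tonian 280, Triassic 50.502, Cretaceous 79, Paleogene 42.97, Carboniferous 60, Siderian 200 → longest is Tonian (280 Myr).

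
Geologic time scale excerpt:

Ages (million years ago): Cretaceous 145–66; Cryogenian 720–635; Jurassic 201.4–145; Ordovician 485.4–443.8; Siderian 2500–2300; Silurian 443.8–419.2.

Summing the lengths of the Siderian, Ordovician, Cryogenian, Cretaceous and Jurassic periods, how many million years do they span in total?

Each duration: Siderian = 200; Ordovician = 41.6; Cryogenian = 85; Cretaceous = 79; Jurassic = 56.4.
Sum: 200 + 41.6 + 85 + 79 + 56.4 = 462 Myr.

462 million years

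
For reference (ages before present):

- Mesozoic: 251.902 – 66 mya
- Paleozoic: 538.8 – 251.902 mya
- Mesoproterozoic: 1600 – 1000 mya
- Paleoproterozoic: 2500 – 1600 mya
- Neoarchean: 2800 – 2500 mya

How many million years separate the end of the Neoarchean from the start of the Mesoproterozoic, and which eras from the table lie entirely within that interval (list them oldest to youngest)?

The Neoarchean closes at 2500 Ma and the Mesoproterozoic opens at 1600 Ma, so the interval is 2500 − 1600 = 900 Myr.
An era fits inside if it starts at or after 2500 Ma and ends at or before 1600 Ma; oldest first that gives Paleoproterozoic.

900 million years; Paleoproterozoic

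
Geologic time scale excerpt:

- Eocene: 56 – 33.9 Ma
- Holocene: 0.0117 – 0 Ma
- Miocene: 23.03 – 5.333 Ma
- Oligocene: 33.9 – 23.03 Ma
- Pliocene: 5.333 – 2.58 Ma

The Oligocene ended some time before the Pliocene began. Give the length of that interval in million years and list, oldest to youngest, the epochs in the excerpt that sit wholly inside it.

17.697 million years; Miocene

End of Oligocene = 23.03 Ma; start of Pliocene = 5.333 Ma.
Gap = 23.03 − 5.333 = 17.697 Myr.
Epochs wholly inside 23.03–5.333 Ma: Miocene (23.03–5.333).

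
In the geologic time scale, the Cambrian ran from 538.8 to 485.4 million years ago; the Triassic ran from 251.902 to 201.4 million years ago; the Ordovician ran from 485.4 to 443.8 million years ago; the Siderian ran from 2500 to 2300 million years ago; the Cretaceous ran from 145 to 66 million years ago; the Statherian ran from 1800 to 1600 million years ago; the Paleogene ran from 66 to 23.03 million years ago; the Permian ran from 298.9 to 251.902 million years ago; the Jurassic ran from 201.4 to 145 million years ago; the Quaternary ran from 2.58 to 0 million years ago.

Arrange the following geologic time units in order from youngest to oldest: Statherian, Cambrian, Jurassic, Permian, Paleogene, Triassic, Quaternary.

Quaternary, Paleogene, Jurassic, Triassic, Permian, Cambrian, Statherian

Sorting by start age (ascending Ma, since larger Ma = older): Quaternary began 2.58, Paleogene began 66, Jurassic began 201.4, Triassic began 251.902, Permian began 298.9, Cambrian began 538.8, Statherian began 1800.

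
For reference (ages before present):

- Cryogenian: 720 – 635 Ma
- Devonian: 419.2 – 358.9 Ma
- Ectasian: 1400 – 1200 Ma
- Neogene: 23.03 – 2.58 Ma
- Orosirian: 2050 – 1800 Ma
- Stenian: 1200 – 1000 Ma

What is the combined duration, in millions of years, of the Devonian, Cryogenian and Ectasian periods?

Duration is start − end for each: (419.2 − 358.9) + (720 − 635) + (1400 − 1200).
That is 60.3 + 85 + 200, which totals 345.3 million years.

345.3 million years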